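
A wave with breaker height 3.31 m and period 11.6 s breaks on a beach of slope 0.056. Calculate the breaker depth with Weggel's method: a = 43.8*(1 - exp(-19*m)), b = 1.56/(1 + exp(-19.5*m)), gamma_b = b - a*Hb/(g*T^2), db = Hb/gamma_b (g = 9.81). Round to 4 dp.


a = 43.8 * (1 - exp(-19 * m))
exp(-19 * 0.056) = exp(-1.0640) = 0.345073
a = 43.8 * (1 - 0.345073) = 28.685813
b = 1.56 / (1 + exp(-19.5 * m))
exp(-19.5 * 0.056) = exp(-1.0920) = 0.335545
b = 1.56 / (1 + 0.335545) = 1.168063
Hb / (g * T^2) = 3.31 / (9.81 * 11.6^2) = 3.31 / 1320.0336 = 0.00250751
gamma_b = b - a * Hb/(g*T^2) = 1.168063 - 28.685813 * 0.00250751 = 1.096133
db = Hb / gamma_b = 3.31 / 1.096133
db = 3.0197 m

3.0197


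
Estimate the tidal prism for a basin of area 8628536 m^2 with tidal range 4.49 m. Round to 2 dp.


Tidal prism = Area * Tidal range
P = 8628536 * 4.49
P = 38742126.64 m^3

38742126.64


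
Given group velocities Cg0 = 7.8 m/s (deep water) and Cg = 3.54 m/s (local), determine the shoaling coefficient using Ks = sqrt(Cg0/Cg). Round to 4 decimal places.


Ks = sqrt(Cg0 / Cg)
Ks = sqrt(7.8 / 3.54)
Ks = sqrt(2.2034)
Ks = 1.4844

1.4844


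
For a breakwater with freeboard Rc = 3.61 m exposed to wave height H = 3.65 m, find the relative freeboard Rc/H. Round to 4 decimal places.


Relative freeboard = Rc / H
= 3.61 / 3.65
= 0.9890

0.9890


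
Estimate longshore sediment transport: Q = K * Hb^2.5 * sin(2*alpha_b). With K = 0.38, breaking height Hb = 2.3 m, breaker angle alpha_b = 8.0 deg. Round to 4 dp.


Q = K * Hb^2.5 * sin(2 * alpha_b)
Hb^2.5 = 2.3^2.5 = 8.022682
sin(2 * 8.0) = sin(16.0) = 0.275637
Q = 0.38 * 8.022682 * 0.275637
Q = 0.8403 m^3/s

0.8403


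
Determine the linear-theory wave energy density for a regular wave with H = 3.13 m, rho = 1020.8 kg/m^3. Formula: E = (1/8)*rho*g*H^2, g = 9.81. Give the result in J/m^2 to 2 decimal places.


E = (1/8) * rho * g * H^2
E = (1/8) * 1020.8 * 9.81 * 3.13^2
E = 0.125 * 1020.8 * 9.81 * 9.7969
E = 12263.33 J/m^2

12263.33


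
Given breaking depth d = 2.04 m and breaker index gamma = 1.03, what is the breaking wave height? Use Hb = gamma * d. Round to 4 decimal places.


Hb = gamma * d
Hb = 1.03 * 2.04
Hb = 2.1012 m

2.1012


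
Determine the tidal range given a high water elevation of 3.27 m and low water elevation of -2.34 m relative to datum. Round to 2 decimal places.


Tidal range = High water - Low water
Tidal range = 3.27 - (-2.34)
Tidal range = 5.61 m

5.61


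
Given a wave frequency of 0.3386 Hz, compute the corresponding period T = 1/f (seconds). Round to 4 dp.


T = 1 / f
T = 1 / 0.3386
T = 2.9533 s

2.9533


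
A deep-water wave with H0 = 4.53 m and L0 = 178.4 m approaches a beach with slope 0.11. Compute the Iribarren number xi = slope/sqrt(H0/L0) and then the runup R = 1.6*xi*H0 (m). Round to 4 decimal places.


xi = slope / sqrt(H0/L0)
H0/L0 = 4.53/178.4 = 0.025392
sqrt(0.025392) = 0.159350
xi = 0.11 / 0.159350 = 0.690305
R = 1.6 * xi * H0 = 1.6 * 0.690305 * 4.53
R = 5.0033 m

5.0033


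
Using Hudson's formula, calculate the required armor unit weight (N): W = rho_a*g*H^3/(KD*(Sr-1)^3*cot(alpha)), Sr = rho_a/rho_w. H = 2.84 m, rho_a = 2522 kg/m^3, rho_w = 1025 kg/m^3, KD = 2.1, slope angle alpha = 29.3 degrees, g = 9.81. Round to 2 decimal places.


Sr = rho_a / rho_w = 2522 / 1025 = 2.460488
(Sr - 1) = 1.460488
(Sr - 1)^3 = 3.115256
cot(29.3) = 1 / tan(29.3) = 1 / 0.561174 = 1.781979
Numerator = 2522 * 9.81 * 2.84^3 = 566720.7441
Denominator = 2.1 * 3.115256 * 1.781979 = 11.657776
W = 566720.7441 / 11.657776
W = 48613.11 N

48613.11


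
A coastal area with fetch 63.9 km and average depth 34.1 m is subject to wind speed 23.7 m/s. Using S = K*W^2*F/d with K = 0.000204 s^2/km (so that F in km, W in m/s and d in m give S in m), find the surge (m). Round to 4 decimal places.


S = K * W^2 * F / d
W^2 = 23.7^2 = 561.69
S = 0.000204 * 561.69 * 63.9 / 34.1
Numerator = 0.000204 * 561.69 * 63.9 = 7.321966
S = 7.321966 / 34.1 = 0.2147 m

0.2147


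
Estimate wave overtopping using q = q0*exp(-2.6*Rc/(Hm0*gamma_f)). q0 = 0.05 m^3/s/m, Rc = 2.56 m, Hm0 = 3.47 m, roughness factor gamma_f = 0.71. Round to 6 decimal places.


q = q0 * exp(-2.6 * Rc / (Hm0 * gamma_f))
Exponent = -2.6 * 2.56 / (3.47 * 0.71)
= -2.6 * 2.56 / 2.4637
= -2.701628
exp(-2.701628) = 0.067096
q = 0.05 * 0.067096
q = 0.003355 m^3/s/m

0.003355


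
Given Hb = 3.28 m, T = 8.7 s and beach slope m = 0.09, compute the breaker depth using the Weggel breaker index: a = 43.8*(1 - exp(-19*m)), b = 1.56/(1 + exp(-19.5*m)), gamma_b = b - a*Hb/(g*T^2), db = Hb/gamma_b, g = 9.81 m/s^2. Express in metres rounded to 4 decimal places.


a = 43.8 * (1 - exp(-19 * m))
exp(-19 * 0.09) = exp(-1.7100) = 0.180866
a = 43.8 * (1 - 0.180866) = 35.878078
b = 1.56 / (1 + exp(-19.5 * m))
exp(-19.5 * 0.09) = exp(-1.7550) = 0.172907
b = 1.56 / (1 + 0.172907) = 1.330028
Hb / (g * T^2) = 3.28 / (9.81 * 8.7^2) = 3.28 / 742.5189 = 0.00441740
gamma_b = b - a * Hb/(g*T^2) = 1.330028 - 35.878078 * 0.00441740 = 1.171541
db = Hb / gamma_b = 3.28 / 1.171541
db = 2.7997 m

2.7997


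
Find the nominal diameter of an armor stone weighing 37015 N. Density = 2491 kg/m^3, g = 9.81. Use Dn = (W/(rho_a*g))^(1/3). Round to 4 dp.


V = W / (rho_a * g)
V = 37015 / (2491 * 9.81)
V = 37015 / 24436.71
V = 1.514729 m^3
Dn = V^(1/3) = 1.514729^(1/3)
Dn = 1.1484 m

1.1484


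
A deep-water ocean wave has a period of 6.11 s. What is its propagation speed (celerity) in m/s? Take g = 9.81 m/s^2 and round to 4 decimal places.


We use the deep-water celerity formula:
C = g * T / (2 * pi)
C = 9.81 * 6.11 / (2 * 3.14159...)
C = 59.939100 / 6.283185
C = 9.5396 m/s

9.5396


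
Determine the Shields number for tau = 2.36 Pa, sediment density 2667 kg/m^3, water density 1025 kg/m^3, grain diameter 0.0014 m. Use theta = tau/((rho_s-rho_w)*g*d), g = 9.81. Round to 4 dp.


theta = tau / ((rho_s - rho_w) * g * d)
rho_s - rho_w = 2667 - 1025 = 1642
Denominator = 1642 * 9.81 * 0.0014 = 22.551228
theta = 2.36 / 22.551228
theta = 0.1047

0.1047


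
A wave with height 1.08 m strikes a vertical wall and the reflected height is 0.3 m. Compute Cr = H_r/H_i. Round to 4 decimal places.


Cr = H_r / H_i
Cr = 0.3 / 1.08
Cr = 0.2778

0.2778


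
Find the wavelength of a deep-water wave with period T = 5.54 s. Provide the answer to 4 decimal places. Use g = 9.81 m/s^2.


L0 = g * T^2 / (2 * pi)
L0 = 9.81 * 5.54^2 / (2 * pi)
L0 = 9.81 * 30.6916 / 6.28319
L0 = 301.0846 / 6.28319
L0 = 47.9191 m

47.9191


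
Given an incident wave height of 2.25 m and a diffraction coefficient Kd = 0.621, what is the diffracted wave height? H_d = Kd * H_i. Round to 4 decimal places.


H_d = Kd * H_i
H_d = 0.621 * 2.25
H_d = 1.3973 m

1.3973


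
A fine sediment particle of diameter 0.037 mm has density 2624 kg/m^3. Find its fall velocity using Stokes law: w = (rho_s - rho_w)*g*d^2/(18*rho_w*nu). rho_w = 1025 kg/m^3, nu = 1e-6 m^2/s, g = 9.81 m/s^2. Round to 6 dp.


w = (rho_s - rho_w) * g * d^2 / (18 * rho_w * nu)
d = 0.037 mm = 0.000037 m
rho_s - rho_w = 2624 - 1025 = 1599
Numerator = 1599 * 9.81 * (0.000037)^2 = 0.000021474394
Denominator = 18 * 1025 * 1e-6 = 0.018450
w = 0.001164 m/s

0.001164


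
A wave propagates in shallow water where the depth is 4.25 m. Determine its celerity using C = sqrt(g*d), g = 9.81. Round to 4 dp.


Using the shallow-water approximation:
C = sqrt(g * d) = sqrt(9.81 * 4.25)
C = sqrt(41.6925)
C = 6.4570 m/s

6.4570


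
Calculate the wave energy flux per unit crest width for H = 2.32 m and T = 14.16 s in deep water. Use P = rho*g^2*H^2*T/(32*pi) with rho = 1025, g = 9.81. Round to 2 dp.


P = rho * g^2 * H^2 * T / (32 * pi)
P = 1025 * 9.81^2 * 2.32^2 * 14.16 / (32 * pi)
P = 1025 * 96.2361 * 5.3824 * 14.16 / 100.53096
P = 74782.72 W/m

74782.72


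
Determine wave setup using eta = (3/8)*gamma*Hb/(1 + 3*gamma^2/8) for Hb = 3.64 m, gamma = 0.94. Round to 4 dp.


eta = (3/8) * gamma * Hb / (1 + 3*gamma^2/8)
Numerator = (3/8) * 0.94 * 3.64 = 1.283100
Denominator = 1 + 3*0.94^2/8 = 1 + 0.331350 = 1.331350
eta = 1.283100 / 1.331350
eta = 0.9638 m

0.9638


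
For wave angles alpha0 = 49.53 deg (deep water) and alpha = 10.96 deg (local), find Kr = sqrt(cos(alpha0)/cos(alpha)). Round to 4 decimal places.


Kr = sqrt(cos(alpha0) / cos(alpha))
cos(49.53) = 0.649050
cos(10.96) = 0.981760
Kr = sqrt(0.649050 / 0.981760)
Kr = sqrt(0.661108)
Kr = 0.8131

0.8131


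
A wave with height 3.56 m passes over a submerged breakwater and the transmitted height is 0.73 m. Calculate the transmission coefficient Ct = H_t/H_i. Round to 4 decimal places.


Ct = H_t / H_i
Ct = 0.73 / 3.56
Ct = 0.2051

0.2051


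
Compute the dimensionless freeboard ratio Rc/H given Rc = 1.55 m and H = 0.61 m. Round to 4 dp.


Relative freeboard = Rc / H
= 1.55 / 0.61
= 2.5410

2.5410


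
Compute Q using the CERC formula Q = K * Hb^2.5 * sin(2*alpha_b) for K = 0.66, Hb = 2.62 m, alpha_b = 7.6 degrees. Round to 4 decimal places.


Q = K * Hb^2.5 * sin(2 * alpha_b)
Hb^2.5 = 2.62^2.5 = 11.111002
sin(2 * 7.6) = sin(15.2) = 0.262189
Q = 0.66 * 11.111002 * 0.262189
Q = 1.9227 m^3/s

1.9227


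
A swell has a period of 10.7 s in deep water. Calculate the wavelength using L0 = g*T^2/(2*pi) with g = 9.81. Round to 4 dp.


L0 = g * T^2 / (2 * pi)
L0 = 9.81 * 10.7^2 / (2 * pi)
L0 = 9.81 * 114.4900 / 6.28319
L0 = 1123.1469 / 6.28319
L0 = 178.7544 m

178.7544


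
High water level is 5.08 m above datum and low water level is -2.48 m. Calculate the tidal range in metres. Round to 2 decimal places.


Tidal range = High water - Low water
Tidal range = 5.08 - (-2.48)
Tidal range = 7.56 m

7.56


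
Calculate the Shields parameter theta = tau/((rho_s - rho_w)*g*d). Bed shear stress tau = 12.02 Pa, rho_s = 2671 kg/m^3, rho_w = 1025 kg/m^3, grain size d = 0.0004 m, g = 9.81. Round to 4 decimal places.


theta = tau / ((rho_s - rho_w) * g * d)
rho_s - rho_w = 2671 - 1025 = 1646
Denominator = 1646 * 9.81 * 0.0004 = 6.458904
theta = 12.02 / 6.458904
theta = 1.8610

1.8610


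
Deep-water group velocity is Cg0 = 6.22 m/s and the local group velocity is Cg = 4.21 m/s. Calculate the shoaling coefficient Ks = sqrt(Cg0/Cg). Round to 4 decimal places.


Ks = sqrt(Cg0 / Cg)
Ks = sqrt(6.22 / 4.21)
Ks = sqrt(1.4774)
Ks = 1.2155

1.2155


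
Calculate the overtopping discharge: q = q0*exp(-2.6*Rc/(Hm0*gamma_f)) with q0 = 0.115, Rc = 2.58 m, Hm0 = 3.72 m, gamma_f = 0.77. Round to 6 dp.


q = q0 * exp(-2.6 * Rc / (Hm0 * gamma_f))
Exponent = -2.6 * 2.58 / (3.72 * 0.77)
= -2.6 * 2.58 / 2.8644
= -2.341852
exp(-2.341852) = 0.096149
q = 0.115 * 0.096149
q = 0.011057 m^3/s/m

0.011057


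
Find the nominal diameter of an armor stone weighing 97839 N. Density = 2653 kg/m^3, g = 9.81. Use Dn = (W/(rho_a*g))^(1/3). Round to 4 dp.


V = W / (rho_a * g)
V = 97839 / (2653 * 9.81)
V = 97839 / 26025.93
V = 3.759289 m^3
Dn = V^(1/3) = 3.759289^(1/3)
Dn = 1.5549 m

1.5549


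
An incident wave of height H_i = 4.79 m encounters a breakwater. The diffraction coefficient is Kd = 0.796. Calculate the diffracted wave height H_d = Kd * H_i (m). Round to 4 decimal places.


H_d = Kd * H_i
H_d = 0.796 * 4.79
H_d = 3.8128 m

3.8128


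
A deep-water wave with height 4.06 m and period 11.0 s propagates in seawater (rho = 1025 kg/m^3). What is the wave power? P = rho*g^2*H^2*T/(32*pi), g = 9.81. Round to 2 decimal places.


P = rho * g^2 * H^2 * T / (32 * pi)
P = 1025 * 9.81^2 * 4.06^2 * 11.0 / (32 * pi)
P = 1025 * 96.2361 * 16.4836 * 11.0 / 100.53096
P = 177912.63 W/m

177912.63


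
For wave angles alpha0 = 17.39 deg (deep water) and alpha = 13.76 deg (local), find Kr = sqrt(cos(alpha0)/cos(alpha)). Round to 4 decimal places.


Kr = sqrt(cos(alpha0) / cos(alpha))
cos(17.39) = 0.954293
cos(13.76) = 0.971301
Kr = sqrt(0.954293 / 0.971301)
Kr = sqrt(0.982489)
Kr = 0.9912

0.9912


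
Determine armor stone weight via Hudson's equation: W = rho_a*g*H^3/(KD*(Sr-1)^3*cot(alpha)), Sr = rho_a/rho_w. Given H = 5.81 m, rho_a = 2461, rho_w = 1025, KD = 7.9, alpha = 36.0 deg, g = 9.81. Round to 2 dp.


Sr = rho_a / rho_w = 2461 / 1025 = 2.400976
(Sr - 1) = 1.400976
(Sr - 1)^3 = 2.749741
cot(36.0) = 1 / tan(36.0) = 1 / 0.726543 = 1.376382
Numerator = 2461 * 9.81 * 5.81^3 = 4734880.4520
Denominator = 7.9 * 2.749741 * 1.376382 = 29.899076
W = 4734880.4520 / 29.899076
W = 158362.10 N

158362.10


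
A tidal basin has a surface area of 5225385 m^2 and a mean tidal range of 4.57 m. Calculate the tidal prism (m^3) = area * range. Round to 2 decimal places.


Tidal prism = Area * Tidal range
P = 5225385 * 4.57
P = 23880009.45 m^3

23880009.45


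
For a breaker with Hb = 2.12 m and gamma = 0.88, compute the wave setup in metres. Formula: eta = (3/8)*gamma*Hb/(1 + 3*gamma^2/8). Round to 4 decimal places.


eta = (3/8) * gamma * Hb / (1 + 3*gamma^2/8)
Numerator = (3/8) * 0.88 * 2.12 = 0.699600
Denominator = 1 + 3*0.88^2/8 = 1 + 0.290400 = 1.290400
eta = 0.699600 / 1.290400
eta = 0.5422 m

0.5422


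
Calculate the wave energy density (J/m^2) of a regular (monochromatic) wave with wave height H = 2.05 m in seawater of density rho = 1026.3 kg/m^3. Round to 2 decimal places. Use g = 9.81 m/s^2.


E = (1/8) * rho * g * H^2
E = (1/8) * 1026.3 * 9.81 * 2.05^2
E = 0.125 * 1026.3 * 9.81 * 4.2025
E = 5288.85 J/m^2

5288.85


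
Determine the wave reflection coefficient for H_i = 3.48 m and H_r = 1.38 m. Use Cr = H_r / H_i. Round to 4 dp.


Cr = H_r / H_i
Cr = 1.38 / 3.48
Cr = 0.3966

0.3966


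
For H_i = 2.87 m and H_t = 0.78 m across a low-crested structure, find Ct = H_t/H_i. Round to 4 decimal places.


Ct = H_t / H_i
Ct = 0.78 / 2.87
Ct = 0.2718

0.2718


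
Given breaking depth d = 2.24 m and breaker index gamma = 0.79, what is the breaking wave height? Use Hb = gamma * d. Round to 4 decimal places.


Hb = gamma * d
Hb = 0.79 * 2.24
Hb = 1.7696 m

1.7696


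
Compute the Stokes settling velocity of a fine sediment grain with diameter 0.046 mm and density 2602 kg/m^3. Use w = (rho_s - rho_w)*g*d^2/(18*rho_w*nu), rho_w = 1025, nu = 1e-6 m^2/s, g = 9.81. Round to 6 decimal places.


w = (rho_s - rho_w) * g * d^2 / (18 * rho_w * nu)
d = 0.046 mm = 0.000046 m
rho_s - rho_w = 2602 - 1025 = 1577
Numerator = 1577 * 9.81 * (0.000046)^2 = 0.000032735303
Denominator = 18 * 1025 * 1e-6 = 0.018450
w = 0.001774 m/s

0.001774


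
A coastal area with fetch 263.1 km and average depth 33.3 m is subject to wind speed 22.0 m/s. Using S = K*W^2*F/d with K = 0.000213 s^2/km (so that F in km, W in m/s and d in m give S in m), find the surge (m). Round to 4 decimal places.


S = K * W^2 * F / d
W^2 = 22.0^2 = 484.00
S = 0.000213 * 484.00 * 263.1 / 33.3
Numerator = 0.000213 * 484.00 * 263.1 = 27.123505
S = 27.123505 / 33.3 = 0.8145 m

0.8145


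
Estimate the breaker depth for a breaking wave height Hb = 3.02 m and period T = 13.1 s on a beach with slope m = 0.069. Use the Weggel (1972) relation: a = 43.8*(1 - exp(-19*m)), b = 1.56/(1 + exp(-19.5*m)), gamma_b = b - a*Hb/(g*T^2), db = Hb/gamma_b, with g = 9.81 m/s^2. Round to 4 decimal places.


a = 43.8 * (1 - exp(-19 * m))
exp(-19 * 0.069) = exp(-1.3110) = 0.269550
a = 43.8 * (1 - 0.269550) = 31.993694
b = 1.56 / (1 + exp(-19.5 * m))
exp(-19.5 * 0.069) = exp(-1.3455) = 0.260409
b = 1.56 / (1 + 0.260409) = 1.237693
Hb / (g * T^2) = 3.02 / (9.81 * 13.1^2) = 3.02 / 1683.4941 = 0.00179389
gamma_b = b - a * Hb/(g*T^2) = 1.237693 - 31.993694 * 0.00179389 = 1.180300
db = Hb / gamma_b = 3.02 / 1.180300
db = 2.5587 m

2.5587


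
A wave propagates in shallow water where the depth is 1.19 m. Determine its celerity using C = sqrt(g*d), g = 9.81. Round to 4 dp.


Using the shallow-water approximation:
C = sqrt(g * d) = sqrt(9.81 * 1.19)
C = sqrt(11.6739)
C = 3.4167 m/s

3.4167


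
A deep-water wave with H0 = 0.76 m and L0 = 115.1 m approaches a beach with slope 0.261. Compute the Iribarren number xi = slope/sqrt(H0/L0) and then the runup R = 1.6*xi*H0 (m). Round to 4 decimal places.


xi = slope / sqrt(H0/L0)
H0/L0 = 0.76/115.1 = 0.006603
sqrt(0.006603) = 0.081259
xi = 0.261 / 0.081259 = 3.211969
R = 1.6 * xi * H0 = 1.6 * 3.211969 * 0.76
R = 3.9058 m

3.9058


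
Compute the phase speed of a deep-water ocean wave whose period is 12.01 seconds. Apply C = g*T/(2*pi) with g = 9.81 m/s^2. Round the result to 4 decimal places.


We use the deep-water celerity formula:
C = g * T / (2 * pi)
C = 9.81 * 12.01 / (2 * 3.14159...)
C = 117.818100 / 6.283185
C = 18.7513 m/s

18.7513


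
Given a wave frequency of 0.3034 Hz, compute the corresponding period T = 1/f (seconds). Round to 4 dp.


T = 1 / f
T = 1 / 0.3034
T = 3.2960 s

3.2960


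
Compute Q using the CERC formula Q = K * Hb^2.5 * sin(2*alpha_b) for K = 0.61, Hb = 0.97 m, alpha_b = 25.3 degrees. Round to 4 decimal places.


Q = K * Hb^2.5 * sin(2 * alpha_b)
Hb^2.5 = 0.97^2.5 = 0.926679
sin(2 * 25.3) = sin(50.6) = 0.772734
Q = 0.61 * 0.926679 * 0.772734
Q = 0.4368 m^3/s

0.4368


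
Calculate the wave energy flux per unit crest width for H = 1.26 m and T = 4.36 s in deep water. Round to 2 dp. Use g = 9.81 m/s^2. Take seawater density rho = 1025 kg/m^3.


P = rho * g^2 * H^2 * T / (32 * pi)
P = 1025 * 9.81^2 * 1.26^2 * 4.36 / (32 * pi)
P = 1025 * 96.2361 * 1.5876 * 4.36 / 100.53096
P = 6791.87 W/m

6791.87


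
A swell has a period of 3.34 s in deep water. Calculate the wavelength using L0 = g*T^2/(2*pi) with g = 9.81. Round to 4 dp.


L0 = g * T^2 / (2 * pi)
L0 = 9.81 * 3.34^2 / (2 * pi)
L0 = 9.81 * 11.1556 / 6.28319
L0 = 109.4364 / 6.28319
L0 = 17.4173 m

17.4173


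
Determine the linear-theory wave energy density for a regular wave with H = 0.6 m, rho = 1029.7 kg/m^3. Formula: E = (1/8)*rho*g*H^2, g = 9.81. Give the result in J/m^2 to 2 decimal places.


E = (1/8) * rho * g * H^2
E = (1/8) * 1029.7 * 9.81 * 0.6^2
E = 0.125 * 1029.7 * 9.81 * 0.3600
E = 454.56 J/m^2

454.56


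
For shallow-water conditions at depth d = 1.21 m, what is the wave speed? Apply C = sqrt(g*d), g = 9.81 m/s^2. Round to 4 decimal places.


Using the shallow-water approximation:
C = sqrt(g * d) = sqrt(9.81 * 1.21)
C = sqrt(11.8701)
C = 3.4453 m/s

3.4453


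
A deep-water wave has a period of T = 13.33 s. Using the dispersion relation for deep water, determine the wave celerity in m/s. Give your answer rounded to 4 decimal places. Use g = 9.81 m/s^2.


We use the deep-water celerity formula:
C = g * T / (2 * pi)
C = 9.81 * 13.33 / (2 * 3.14159...)
C = 130.767300 / 6.283185
C = 20.8123 m/s

20.8123


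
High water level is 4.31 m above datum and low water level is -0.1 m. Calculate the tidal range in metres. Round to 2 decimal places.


Tidal range = High water - Low water
Tidal range = 4.31 - (-0.1)
Tidal range = 4.41 m

4.41


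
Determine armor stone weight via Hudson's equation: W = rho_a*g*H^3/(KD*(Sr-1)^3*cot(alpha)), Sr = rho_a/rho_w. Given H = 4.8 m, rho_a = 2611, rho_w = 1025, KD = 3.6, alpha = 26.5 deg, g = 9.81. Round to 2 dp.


Sr = rho_a / rho_w = 2611 / 1025 = 2.547317
(Sr - 1) = 1.547317
(Sr - 1)^3 = 3.704571
cot(26.5) = 1 / tan(26.5) = 1 / 0.498582 = 2.005690
Numerator = 2611 * 9.81 * 4.8^3 = 2832693.5347
Denominator = 3.6 * 3.704571 * 2.005690 = 26.748794
W = 2832693.5347 / 26.748794
W = 105899.86 N

105899.86


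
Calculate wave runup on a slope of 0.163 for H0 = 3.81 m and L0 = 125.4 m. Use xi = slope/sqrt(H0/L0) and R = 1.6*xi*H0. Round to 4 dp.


xi = slope / sqrt(H0/L0)
H0/L0 = 3.81/125.4 = 0.030383
sqrt(0.030383) = 0.174307
xi = 0.163 / 0.174307 = 0.935134
R = 1.6 * xi * H0 = 1.6 * 0.935134 * 3.81
R = 5.7006 m

5.7006


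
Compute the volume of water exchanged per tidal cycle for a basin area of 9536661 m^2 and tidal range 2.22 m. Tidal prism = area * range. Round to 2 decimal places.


Tidal prism = Area * Tidal range
P = 9536661 * 2.22
P = 21171387.42 m^3

21171387.42


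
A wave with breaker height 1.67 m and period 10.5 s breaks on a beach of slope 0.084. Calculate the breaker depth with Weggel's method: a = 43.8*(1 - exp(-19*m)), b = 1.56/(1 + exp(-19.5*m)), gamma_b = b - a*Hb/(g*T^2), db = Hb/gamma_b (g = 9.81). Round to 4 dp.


a = 43.8 * (1 - exp(-19 * m))
exp(-19 * 0.084) = exp(-1.5960) = 0.202706
a = 43.8 * (1 - 0.202706) = 34.921489
b = 1.56 / (1 + exp(-19.5 * m))
exp(-19.5 * 0.084) = exp(-1.6380) = 0.194368
b = 1.56 / (1 + 0.194368) = 1.306130
Hb / (g * T^2) = 1.67 / (9.81 * 10.5^2) = 1.67 / 1081.5525 = 0.00154408
gamma_b = b - a * Hb/(g*T^2) = 1.306130 - 34.921489 * 0.00154408 = 1.252208
db = Hb / gamma_b = 1.67 / 1.252208
db = 1.3336 m

1.3336


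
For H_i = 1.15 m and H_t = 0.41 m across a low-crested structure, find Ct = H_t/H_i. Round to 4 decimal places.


Ct = H_t / H_i
Ct = 0.41 / 1.15
Ct = 0.3565

0.3565


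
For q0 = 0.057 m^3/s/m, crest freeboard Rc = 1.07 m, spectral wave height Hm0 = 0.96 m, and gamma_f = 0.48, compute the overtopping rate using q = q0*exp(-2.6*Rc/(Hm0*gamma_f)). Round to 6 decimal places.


q = q0 * exp(-2.6 * Rc / (Hm0 * gamma_f))
Exponent = -2.6 * 1.07 / (0.96 * 0.48)
= -2.6 * 1.07 / 0.4608
= -6.037326
exp(-6.037326) = 0.002388
q = 0.057 * 0.002388
q = 0.000136 m^3/s/m

0.000136


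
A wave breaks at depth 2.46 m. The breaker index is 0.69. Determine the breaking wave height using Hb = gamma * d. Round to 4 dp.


Hb = gamma * d
Hb = 0.69 * 2.46
Hb = 1.6974 m

1.6974


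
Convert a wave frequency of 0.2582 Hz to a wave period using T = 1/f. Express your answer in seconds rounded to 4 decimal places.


T = 1 / f
T = 1 / 0.2582
T = 3.8730 s

3.8730


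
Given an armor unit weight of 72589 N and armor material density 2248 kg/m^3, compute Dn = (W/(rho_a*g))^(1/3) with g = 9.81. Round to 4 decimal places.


V = W / (rho_a * g)
V = 72589 / (2248 * 9.81)
V = 72589 / 22052.88
V = 3.291588 m^3
Dn = V^(1/3) = 3.291588^(1/3)
Dn = 1.4875 m

1.4875


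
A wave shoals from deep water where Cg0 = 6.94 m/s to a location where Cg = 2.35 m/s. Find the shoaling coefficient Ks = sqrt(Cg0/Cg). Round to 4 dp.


Ks = sqrt(Cg0 / Cg)
Ks = sqrt(6.94 / 2.35)
Ks = sqrt(2.9532)
Ks = 1.7185

1.7185


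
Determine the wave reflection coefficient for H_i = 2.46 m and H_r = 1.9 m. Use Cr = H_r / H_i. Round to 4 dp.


Cr = H_r / H_i
Cr = 1.9 / 2.46
Cr = 0.7724

0.7724


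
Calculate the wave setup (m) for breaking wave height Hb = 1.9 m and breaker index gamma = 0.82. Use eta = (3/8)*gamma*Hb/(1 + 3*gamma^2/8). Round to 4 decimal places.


eta = (3/8) * gamma * Hb / (1 + 3*gamma^2/8)
Numerator = (3/8) * 0.82 * 1.9 = 0.584250
Denominator = 1 + 3*0.82^2/8 = 1 + 0.252150 = 1.252150
eta = 0.584250 / 1.252150
eta = 0.4666 m

0.4666


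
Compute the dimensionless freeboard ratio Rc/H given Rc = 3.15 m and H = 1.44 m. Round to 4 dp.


Relative freeboard = Rc / H
= 3.15 / 1.44
= 2.1875

2.1875


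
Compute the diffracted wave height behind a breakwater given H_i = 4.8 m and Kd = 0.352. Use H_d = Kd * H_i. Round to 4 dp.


H_d = Kd * H_i
H_d = 0.352 * 4.8
H_d = 1.6896 m

1.6896


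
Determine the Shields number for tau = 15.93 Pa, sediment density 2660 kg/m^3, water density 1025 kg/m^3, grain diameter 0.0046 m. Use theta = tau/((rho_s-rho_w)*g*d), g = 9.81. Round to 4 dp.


theta = tau / ((rho_s - rho_w) * g * d)
rho_s - rho_w = 2660 - 1025 = 1635
Denominator = 1635 * 9.81 * 0.0046 = 73.781010
theta = 15.93 / 73.781010
theta = 0.2159

0.2159


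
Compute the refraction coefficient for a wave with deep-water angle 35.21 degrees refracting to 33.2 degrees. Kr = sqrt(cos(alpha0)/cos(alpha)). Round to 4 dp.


Kr = sqrt(cos(alpha0) / cos(alpha))
cos(35.21) = 0.817044
cos(33.2) = 0.836764
Kr = sqrt(0.817044 / 0.836764)
Kr = sqrt(0.976433)
Kr = 0.9881

0.9881


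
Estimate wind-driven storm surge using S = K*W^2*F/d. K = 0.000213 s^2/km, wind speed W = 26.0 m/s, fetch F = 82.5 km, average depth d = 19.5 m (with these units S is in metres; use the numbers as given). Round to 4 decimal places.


S = K * W^2 * F / d
W^2 = 26.0^2 = 676.00
S = 0.000213 * 676.00 * 82.5 / 19.5
Numerator = 0.000213 * 676.00 * 82.5 = 11.879010
S = 11.879010 / 19.5 = 0.6092 m

0.6092


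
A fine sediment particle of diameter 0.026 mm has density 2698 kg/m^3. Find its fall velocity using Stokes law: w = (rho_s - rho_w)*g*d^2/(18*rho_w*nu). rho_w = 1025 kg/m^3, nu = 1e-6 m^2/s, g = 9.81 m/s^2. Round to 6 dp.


w = (rho_s - rho_w) * g * d^2 / (18 * rho_w * nu)
d = 0.026 mm = 0.000026 m
rho_s - rho_w = 2698 - 1025 = 1673
Numerator = 1673 * 9.81 * (0.000026)^2 = 0.000011094600
Denominator = 18 * 1025 * 1e-6 = 0.018450
w = 0.000601 m/s

0.000601


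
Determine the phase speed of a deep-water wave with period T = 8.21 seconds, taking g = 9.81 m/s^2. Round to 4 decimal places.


We use the deep-water celerity formula:
C = g * T / (2 * pi)
C = 9.81 * 8.21 / (2 * 3.14159...)
C = 80.540100 / 6.283185
C = 12.8184 m/s

12.8184


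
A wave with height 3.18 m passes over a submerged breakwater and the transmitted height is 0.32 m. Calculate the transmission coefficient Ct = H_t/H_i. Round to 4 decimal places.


Ct = H_t / H_i
Ct = 0.32 / 3.18
Ct = 0.1006

0.1006


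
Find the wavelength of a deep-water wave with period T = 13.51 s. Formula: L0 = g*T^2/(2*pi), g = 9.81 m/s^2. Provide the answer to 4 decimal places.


L0 = g * T^2 / (2 * pi)
L0 = 9.81 * 13.51^2 / (2 * pi)
L0 = 9.81 * 182.5201 / 6.28319
L0 = 1790.5222 / 6.28319
L0 = 284.9705 m

284.9705


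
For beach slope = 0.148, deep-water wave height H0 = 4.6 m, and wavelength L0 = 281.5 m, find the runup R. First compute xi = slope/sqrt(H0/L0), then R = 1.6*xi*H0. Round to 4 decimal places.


xi = slope / sqrt(H0/L0)
H0/L0 = 4.6/281.5 = 0.016341
sqrt(0.016341) = 0.127832
xi = 0.148 / 0.127832 = 1.157769
R = 1.6 * xi * H0 = 1.6 * 1.157769 * 4.6
R = 8.5212 m

8.5212


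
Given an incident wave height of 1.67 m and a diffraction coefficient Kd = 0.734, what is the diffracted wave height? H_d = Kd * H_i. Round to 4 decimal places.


H_d = Kd * H_i
H_d = 0.734 * 1.67
H_d = 1.2258 m

1.2258


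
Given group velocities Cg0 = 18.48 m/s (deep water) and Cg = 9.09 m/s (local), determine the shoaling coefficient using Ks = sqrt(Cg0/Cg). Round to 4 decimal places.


Ks = sqrt(Cg0 / Cg)
Ks = sqrt(18.48 / 9.09)
Ks = sqrt(2.0330)
Ks = 1.4258

1.4258


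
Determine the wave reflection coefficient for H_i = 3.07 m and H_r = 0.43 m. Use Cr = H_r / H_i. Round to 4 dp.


Cr = H_r / H_i
Cr = 0.43 / 3.07
Cr = 0.1401

0.1401


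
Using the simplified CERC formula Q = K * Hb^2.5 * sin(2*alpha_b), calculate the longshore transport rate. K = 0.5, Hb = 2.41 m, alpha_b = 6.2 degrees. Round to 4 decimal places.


Q = K * Hb^2.5 * sin(2 * alpha_b)
Hb^2.5 = 2.41^2.5 = 9.016596
sin(2 * 6.2) = sin(12.4) = 0.214735
Q = 0.5 * 9.016596 * 0.214735
Q = 0.9681 m^3/s

0.9681


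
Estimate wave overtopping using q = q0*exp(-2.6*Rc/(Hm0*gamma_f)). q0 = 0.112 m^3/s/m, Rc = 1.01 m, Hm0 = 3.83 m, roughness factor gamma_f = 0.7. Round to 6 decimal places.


q = q0 * exp(-2.6 * Rc / (Hm0 * gamma_f))
Exponent = -2.6 * 1.01 / (3.83 * 0.7)
= -2.6 * 1.01 / 2.6810
= -0.979485
exp(-0.979485) = 0.375504
q = 0.112 * 0.375504
q = 0.042056 m^3/s/m

0.042056


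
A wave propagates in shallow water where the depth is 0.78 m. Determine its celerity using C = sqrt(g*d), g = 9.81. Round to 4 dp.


Using the shallow-water approximation:
C = sqrt(g * d) = sqrt(9.81 * 0.78)
C = sqrt(7.6518)
C = 2.7662 m/s

2.7662


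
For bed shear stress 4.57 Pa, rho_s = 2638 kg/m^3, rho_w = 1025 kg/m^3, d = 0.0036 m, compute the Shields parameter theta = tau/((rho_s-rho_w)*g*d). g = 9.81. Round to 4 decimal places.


theta = tau / ((rho_s - rho_w) * g * d)
rho_s - rho_w = 2638 - 1025 = 1613
Denominator = 1613 * 9.81 * 0.0036 = 56.964708
theta = 4.57 / 56.964708
theta = 0.0802

0.0802


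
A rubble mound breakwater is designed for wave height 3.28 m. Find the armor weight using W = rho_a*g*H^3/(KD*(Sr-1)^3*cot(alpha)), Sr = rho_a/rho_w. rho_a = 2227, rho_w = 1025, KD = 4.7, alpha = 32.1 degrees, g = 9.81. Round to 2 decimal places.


Sr = rho_a / rho_w = 2227 / 1025 = 2.172683
(Sr - 1) = 1.172683
(Sr - 1)^3 = 1.612656
cot(32.1) = 1 / tan(32.1) = 1 / 0.627299 = 1.594137
Numerator = 2227 * 9.81 * 3.28^3 = 770922.5612
Denominator = 4.7 * 1.612656 * 1.594137 = 12.082733
W = 770922.5612 / 12.082733
W = 63803.66 N

63803.66


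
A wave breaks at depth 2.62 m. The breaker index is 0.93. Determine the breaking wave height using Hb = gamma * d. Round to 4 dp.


Hb = gamma * d
Hb = 0.93 * 2.62
Hb = 2.4366 m

2.4366


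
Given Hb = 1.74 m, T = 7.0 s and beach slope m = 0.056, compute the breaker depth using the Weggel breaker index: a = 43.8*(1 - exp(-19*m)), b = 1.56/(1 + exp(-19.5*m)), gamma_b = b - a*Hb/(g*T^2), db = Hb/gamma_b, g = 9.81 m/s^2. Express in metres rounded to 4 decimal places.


a = 43.8 * (1 - exp(-19 * m))
exp(-19 * 0.056) = exp(-1.0640) = 0.345073
a = 43.8 * (1 - 0.345073) = 28.685813
b = 1.56 / (1 + exp(-19.5 * m))
exp(-19.5 * 0.056) = exp(-1.0920) = 0.335545
b = 1.56 / (1 + 0.335545) = 1.168063
Hb / (g * T^2) = 1.74 / (9.81 * 7.0^2) = 1.74 / 480.6900 = 0.00361980
gamma_b = b - a * Hb/(g*T^2) = 1.168063 - 28.685813 * 0.00361980 = 1.064226
db = Hb / gamma_b = 1.74 / 1.064226
db = 1.6350 m

1.6350


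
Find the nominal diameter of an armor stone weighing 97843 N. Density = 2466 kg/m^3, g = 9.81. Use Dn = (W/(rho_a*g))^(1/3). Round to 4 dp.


V = W / (rho_a * g)
V = 97843 / (2466 * 9.81)
V = 97843 / 24191.46
V = 4.044526 m^3
Dn = V^(1/3) = 4.044526^(1/3)
Dn = 1.5933 m

1.5933


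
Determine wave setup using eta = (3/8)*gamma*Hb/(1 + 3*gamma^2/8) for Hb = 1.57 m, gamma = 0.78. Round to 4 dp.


eta = (3/8) * gamma * Hb / (1 + 3*gamma^2/8)
Numerator = (3/8) * 0.78 * 1.57 = 0.459225
Denominator = 1 + 3*0.78^2/8 = 1 + 0.228150 = 1.228150
eta = 0.459225 / 1.228150
eta = 0.3739 m

0.3739


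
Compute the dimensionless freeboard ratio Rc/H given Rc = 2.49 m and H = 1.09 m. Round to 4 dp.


Relative freeboard = Rc / H
= 2.49 / 1.09
= 2.2844

2.2844


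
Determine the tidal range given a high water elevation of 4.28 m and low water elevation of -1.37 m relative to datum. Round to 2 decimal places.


Tidal range = High water - Low water
Tidal range = 4.28 - (-1.37)
Tidal range = 5.65 m

5.65


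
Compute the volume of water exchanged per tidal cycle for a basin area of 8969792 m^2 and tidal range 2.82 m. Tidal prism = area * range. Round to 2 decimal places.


Tidal prism = Area * Tidal range
P = 8969792 * 2.82
P = 25294813.44 m^3

25294813.44


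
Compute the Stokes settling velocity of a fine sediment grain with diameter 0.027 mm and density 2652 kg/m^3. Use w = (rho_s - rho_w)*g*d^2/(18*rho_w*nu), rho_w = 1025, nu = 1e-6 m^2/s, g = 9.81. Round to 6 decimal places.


w = (rho_s - rho_w) * g * d^2 / (18 * rho_w * nu)
d = 0.027 mm = 0.000027 m
rho_s - rho_w = 2652 - 1025 = 1627
Numerator = 1627 * 9.81 * (0.000027)^2 = 0.000011635474
Denominator = 18 * 1025 * 1e-6 = 0.018450
w = 0.000631 m/s

0.000631


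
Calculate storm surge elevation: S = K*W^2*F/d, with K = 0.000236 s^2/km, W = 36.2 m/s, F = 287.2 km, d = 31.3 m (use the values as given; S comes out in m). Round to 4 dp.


S = K * W^2 * F / d
W^2 = 36.2^2 = 1310.44
S = 0.000236 * 1310.44 * 287.2 / 31.3
Numerator = 0.000236 * 1310.44 * 287.2 = 88.820575
S = 88.820575 / 31.3 = 2.8377 m

2.8377


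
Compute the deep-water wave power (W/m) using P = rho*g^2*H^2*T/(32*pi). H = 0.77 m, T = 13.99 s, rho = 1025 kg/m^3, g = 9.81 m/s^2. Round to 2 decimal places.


P = rho * g^2 * H^2 * T / (32 * pi)
P = 1025 * 9.81^2 * 0.77^2 * 13.99 / (32 * pi)
P = 1025 * 96.2361 * 0.5929 * 13.99 / 100.53096
P = 8138.82 W/m

8138.82


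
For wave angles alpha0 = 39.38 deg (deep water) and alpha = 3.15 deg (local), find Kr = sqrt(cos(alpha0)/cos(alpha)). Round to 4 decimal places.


Kr = sqrt(cos(alpha0) / cos(alpha))
cos(39.38) = 0.772955
cos(3.15) = 0.998489
Kr = sqrt(0.772955 / 0.998489)
Kr = sqrt(0.774125)
Kr = 0.8798

0.8798


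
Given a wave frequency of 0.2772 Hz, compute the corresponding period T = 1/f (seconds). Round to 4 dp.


T = 1 / f
T = 1 / 0.2772
T = 3.6075 s

3.6075


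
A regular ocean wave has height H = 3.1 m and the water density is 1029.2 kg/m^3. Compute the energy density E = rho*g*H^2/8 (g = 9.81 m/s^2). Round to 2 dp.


E = (1/8) * rho * g * H^2
E = (1/8) * 1029.2 * 9.81 * 3.1^2
E = 0.125 * 1029.2 * 9.81 * 9.6100
E = 12128.36 J/m^2

12128.36


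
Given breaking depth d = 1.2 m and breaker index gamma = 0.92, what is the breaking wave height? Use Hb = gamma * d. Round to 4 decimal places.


Hb = gamma * d
Hb = 0.92 * 1.2
Hb = 1.1040 m

1.1040


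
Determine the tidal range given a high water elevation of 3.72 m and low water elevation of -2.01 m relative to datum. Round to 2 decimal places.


Tidal range = High water - Low water
Tidal range = 3.72 - (-2.01)
Tidal range = 5.73 m

5.73


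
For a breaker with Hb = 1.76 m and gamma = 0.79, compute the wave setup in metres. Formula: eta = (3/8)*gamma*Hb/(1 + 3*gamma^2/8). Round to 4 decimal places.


eta = (3/8) * gamma * Hb / (1 + 3*gamma^2/8)
Numerator = (3/8) * 0.79 * 1.76 = 0.521400
Denominator = 1 + 3*0.79^2/8 = 1 + 0.234038 = 1.234038
eta = 0.521400 / 1.234038
eta = 0.4225 m

0.4225


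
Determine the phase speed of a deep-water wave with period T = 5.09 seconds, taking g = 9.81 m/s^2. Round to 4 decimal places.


We use the deep-water celerity formula:
C = g * T / (2 * pi)
C = 9.81 * 5.09 / (2 * 3.14159...)
C = 49.932900 / 6.283185
C = 7.9471 m/s

7.9471


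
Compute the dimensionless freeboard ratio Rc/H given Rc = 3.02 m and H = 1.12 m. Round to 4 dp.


Relative freeboard = Rc / H
= 3.02 / 1.12
= 2.6964

2.6964


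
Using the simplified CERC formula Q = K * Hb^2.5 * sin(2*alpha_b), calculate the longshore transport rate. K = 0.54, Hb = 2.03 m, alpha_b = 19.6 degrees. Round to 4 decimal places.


Q = K * Hb^2.5 * sin(2 * alpha_b)
Hb^2.5 = 2.03^2.5 = 5.871379
sin(2 * 19.6) = sin(39.2) = 0.632029
Q = 0.54 * 5.871379 * 0.632029
Q = 2.0039 m^3/s

2.0039


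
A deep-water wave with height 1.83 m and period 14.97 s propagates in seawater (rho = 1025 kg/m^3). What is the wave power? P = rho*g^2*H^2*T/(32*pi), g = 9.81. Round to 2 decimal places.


P = rho * g^2 * H^2 * T / (32 * pi)
P = 1025 * 9.81^2 * 1.83^2 * 14.97 / (32 * pi)
P = 1025 * 96.2361 * 3.3489 * 14.97 / 100.53096
P = 49191.04 W/m

49191.04


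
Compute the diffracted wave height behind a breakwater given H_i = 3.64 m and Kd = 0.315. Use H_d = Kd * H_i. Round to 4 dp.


H_d = Kd * H_i
H_d = 0.315 * 3.64
H_d = 1.1466 m

1.1466


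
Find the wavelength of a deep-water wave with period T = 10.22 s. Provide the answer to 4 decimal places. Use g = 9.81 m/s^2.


L0 = g * T^2 / (2 * pi)
L0 = 9.81 * 10.22^2 / (2 * pi)
L0 = 9.81 * 104.4484 / 6.28319
L0 = 1024.6388 / 6.28319
L0 = 163.0763 m

163.0763


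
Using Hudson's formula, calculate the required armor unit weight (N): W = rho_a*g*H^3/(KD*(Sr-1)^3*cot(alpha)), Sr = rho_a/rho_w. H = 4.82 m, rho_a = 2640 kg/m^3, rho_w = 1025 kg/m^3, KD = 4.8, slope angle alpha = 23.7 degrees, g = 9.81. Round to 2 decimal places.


Sr = rho_a / rho_w = 2640 / 1025 = 2.575610
(Sr - 1) = 1.575610
(Sr - 1)^3 = 3.911524
cot(23.7) = 1 / tan(23.7) = 1 / 0.438969 = 2.278064
Numerator = 2640 * 9.81 * 4.82^3 = 2900107.1829
Denominator = 4.8 * 3.911524 * 2.278064 = 42.771360
W = 2900107.1829 / 42.771360
W = 67804.89 N

67804.89


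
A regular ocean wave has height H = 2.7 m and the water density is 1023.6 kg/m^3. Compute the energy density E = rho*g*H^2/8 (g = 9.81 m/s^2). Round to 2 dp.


E = (1/8) * rho * g * H^2
E = (1/8) * 1023.6 * 9.81 * 2.7^2
E = 0.125 * 1023.6 * 9.81 * 7.2900
E = 9150.33 J/m^2

9150.33


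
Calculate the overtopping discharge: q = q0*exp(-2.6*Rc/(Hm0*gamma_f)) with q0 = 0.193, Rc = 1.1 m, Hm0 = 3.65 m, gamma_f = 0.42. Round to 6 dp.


q = q0 * exp(-2.6 * Rc / (Hm0 * gamma_f))
Exponent = -2.6 * 1.1 / (3.65 * 0.42)
= -2.6 * 1.1 / 1.5330
= -1.865623
exp(-1.865623) = 0.154800
q = 0.193 * 0.154800
q = 0.029876 m^3/s/m

0.029876


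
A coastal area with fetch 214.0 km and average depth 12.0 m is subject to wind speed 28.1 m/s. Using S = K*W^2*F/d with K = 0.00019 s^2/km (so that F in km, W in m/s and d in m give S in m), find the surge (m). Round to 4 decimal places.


S = K * W^2 * F / d
W^2 = 28.1^2 = 789.61
S = 0.00019 * 789.61 * 214.0 / 12.0
Numerator = 0.00019 * 789.61 * 214.0 = 32.105543
S = 32.105543 / 12.0 = 2.6755 m

2.6755


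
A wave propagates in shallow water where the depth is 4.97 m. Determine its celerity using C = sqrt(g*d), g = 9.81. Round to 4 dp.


Using the shallow-water approximation:
C = sqrt(g * d) = sqrt(9.81 * 4.97)
C = sqrt(48.7557)
C = 6.9825 m/s

6.9825


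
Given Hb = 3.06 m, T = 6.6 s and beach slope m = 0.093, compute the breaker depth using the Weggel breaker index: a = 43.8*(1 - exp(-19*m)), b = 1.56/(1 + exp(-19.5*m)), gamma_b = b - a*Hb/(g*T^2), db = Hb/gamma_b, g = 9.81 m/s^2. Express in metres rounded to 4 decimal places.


a = 43.8 * (1 - exp(-19 * m))
exp(-19 * 0.093) = exp(-1.7670) = 0.170845
a = 43.8 * (1 - 0.170845) = 36.317000
b = 1.56 / (1 + exp(-19.5 * m))
exp(-19.5 * 0.093) = exp(-1.8135) = 0.163082
b = 1.56 / (1 + 0.163082) = 1.341264
Hb / (g * T^2) = 3.06 / (9.81 * 6.6^2) = 3.06 / 427.3236 = 0.00716085
gamma_b = b - a * Hb/(g*T^2) = 1.341264 - 36.317000 * 0.00716085 = 1.081203
db = Hb / gamma_b = 3.06 / 1.081203
db = 2.8302 m

2.8302


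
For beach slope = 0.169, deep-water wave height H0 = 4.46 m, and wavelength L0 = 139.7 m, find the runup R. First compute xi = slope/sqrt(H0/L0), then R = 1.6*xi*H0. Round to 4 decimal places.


xi = slope / sqrt(H0/L0)
H0/L0 = 4.46/139.7 = 0.031926
sqrt(0.031926) = 0.178677
xi = 0.169 / 0.178677 = 0.945840
R = 1.6 * xi * H0 = 1.6 * 0.945840 * 4.46
R = 6.7495 m

6.7495


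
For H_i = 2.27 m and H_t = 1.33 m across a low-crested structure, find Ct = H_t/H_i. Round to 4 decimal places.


Ct = H_t / H_i
Ct = 1.33 / 2.27
Ct = 0.5859

0.5859


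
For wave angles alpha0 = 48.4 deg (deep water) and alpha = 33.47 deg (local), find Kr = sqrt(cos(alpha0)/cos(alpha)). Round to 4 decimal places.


Kr = sqrt(cos(alpha0) / cos(alpha))
cos(48.4) = 0.663926
cos(33.47) = 0.834175
Kr = sqrt(0.663926 / 0.834175)
Kr = sqrt(0.795908)
Kr = 0.8921

0.8921


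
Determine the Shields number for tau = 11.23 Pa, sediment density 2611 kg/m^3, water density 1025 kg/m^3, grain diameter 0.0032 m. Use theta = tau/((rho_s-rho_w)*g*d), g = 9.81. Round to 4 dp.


theta = tau / ((rho_s - rho_w) * g * d)
rho_s - rho_w = 2611 - 1025 = 1586
Denominator = 1586 * 9.81 * 0.0032 = 49.787712
theta = 11.23 / 49.787712
theta = 0.2256

0.2256


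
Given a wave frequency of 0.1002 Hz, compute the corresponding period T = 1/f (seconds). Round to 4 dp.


T = 1 / f
T = 1 / 0.1002
T = 9.9800 s

9.9800


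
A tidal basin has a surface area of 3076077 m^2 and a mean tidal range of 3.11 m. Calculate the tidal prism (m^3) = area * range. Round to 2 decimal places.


Tidal prism = Area * Tidal range
P = 3076077 * 3.11
P = 9566599.47 m^3

9566599.47


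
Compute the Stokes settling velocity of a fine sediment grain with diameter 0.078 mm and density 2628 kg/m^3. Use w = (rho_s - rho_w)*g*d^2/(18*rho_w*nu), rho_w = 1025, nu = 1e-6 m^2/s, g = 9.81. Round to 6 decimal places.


w = (rho_s - rho_w) * g * d^2 / (18 * rho_w * nu)
d = 0.078 mm = 0.000078 m
rho_s - rho_w = 2628 - 1025 = 1603
Numerator = 1603 * 9.81 * (0.000078)^2 = 0.000095673516
Denominator = 18 * 1025 * 1e-6 = 0.018450
w = 0.005186 m/s

0.005186


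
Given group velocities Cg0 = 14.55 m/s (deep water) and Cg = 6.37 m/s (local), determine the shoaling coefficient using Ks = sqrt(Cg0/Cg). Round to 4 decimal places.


Ks = sqrt(Cg0 / Cg)
Ks = sqrt(14.55 / 6.37)
Ks = sqrt(2.2841)
Ks = 1.5113

1.5113


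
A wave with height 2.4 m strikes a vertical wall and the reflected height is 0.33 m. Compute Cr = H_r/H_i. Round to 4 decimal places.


Cr = H_r / H_i
Cr = 0.33 / 2.4
Cr = 0.1375

0.1375
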